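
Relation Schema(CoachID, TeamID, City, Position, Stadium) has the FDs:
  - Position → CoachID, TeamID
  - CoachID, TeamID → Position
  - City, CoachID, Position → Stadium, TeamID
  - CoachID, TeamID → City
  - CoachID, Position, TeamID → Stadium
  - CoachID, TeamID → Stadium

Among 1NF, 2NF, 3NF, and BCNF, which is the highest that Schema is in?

BCNF

Candidate keys: {CoachID, TeamID}, {Position}. Prime attributes: {CoachID, Position, TeamID}.
Each dependency's left side is a superkey — BCNF holds.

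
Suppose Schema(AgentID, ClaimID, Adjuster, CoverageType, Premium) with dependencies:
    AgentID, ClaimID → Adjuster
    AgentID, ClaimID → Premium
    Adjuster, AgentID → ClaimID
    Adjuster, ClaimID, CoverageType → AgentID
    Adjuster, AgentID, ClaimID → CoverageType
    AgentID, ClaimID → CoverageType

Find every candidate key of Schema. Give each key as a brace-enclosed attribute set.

{Adjuster, AgentID}, {Adjuster, ClaimID, CoverageType}, {AgentID, ClaimID}

{Adjuster, AgentID} is a candidate key since {Adjuster, AgentID}⁺ = {Adjuster, AgentID, ClaimID, CoverageType, Premium} covers every attribute.
{AgentID, ClaimID} is a candidate key since {AgentID, ClaimID}⁺ = {Adjuster, AgentID, ClaimID, CoverageType, Premium} covers every attribute.
{Adjuster, ClaimID, CoverageType} is a candidate key since {Adjuster, ClaimID, CoverageType}⁺ = {Adjuster, AgentID, ClaimID, CoverageType, Premium} covers every attribute.
These are minimal and exhaustive — every other superkey contains one of them.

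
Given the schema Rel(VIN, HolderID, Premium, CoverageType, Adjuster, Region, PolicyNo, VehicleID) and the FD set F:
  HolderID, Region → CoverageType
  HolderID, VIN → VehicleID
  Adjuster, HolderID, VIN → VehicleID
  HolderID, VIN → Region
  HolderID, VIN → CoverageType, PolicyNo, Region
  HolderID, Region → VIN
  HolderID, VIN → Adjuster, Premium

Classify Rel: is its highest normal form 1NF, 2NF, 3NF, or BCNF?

BCNF

Candidate keys: {HolderID, Region}, {HolderID, VIN}. Prime attributes: {HolderID, Region, VIN}.
The left-hand side of every FD is a superkey, so BCNF is satisfied.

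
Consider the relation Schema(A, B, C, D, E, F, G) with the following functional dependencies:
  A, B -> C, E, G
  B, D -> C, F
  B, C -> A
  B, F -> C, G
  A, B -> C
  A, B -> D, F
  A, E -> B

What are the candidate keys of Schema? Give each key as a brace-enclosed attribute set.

{A, B}⁺ = {A, B, C, D, E, F, G}, which is every attribute, so {A, B} is a candidate key.
{A, E}⁺ = {A, B, C, D, E, F, G}, which is every attribute, so {A, E} is a candidate key.
{B, C}⁺ = {A, B, C, D, E, F, G}, which is every attribute, so {B, C} is a candidate key.
{B, D}⁺ = {A, B, C, D, E, F, G}, which is every attribute, so {B, D} is a candidate key.
{B, F}⁺ = {A, B, C, D, E, F, G}, which is every attribute, so {B, F} is a candidate key.
These are minimal and exhaustive — every other superkey contains one of them.

{A, B}, {A, E}, {B, C}, {B, D}, {B, F}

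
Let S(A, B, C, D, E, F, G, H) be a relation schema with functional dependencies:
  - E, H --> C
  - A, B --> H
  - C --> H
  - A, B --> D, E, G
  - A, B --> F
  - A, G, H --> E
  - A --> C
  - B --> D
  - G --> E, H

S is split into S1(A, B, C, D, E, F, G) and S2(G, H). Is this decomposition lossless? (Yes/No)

Yes

Common attributes: {G}; their closure is {C, E, G, H}.
This includes all of S2, so the common attributes are a superkey of S2 — the join is lossless.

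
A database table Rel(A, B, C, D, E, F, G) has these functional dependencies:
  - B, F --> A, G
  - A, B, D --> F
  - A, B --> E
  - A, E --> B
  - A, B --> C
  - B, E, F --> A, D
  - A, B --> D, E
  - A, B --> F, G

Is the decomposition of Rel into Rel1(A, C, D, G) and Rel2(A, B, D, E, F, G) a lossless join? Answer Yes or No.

No

The shared attributes are {A, D, G} and {A, D, G}⁺ = {A, D, G}.
Rel1 ⊄ {A, D, G} and Rel2 ⊄ {A, D, G}, so the split is lossy.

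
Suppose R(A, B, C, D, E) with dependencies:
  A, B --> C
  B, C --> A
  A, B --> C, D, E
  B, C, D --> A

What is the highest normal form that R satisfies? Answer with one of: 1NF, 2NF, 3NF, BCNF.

BCNF

Candidate keys: {A, B}, {B, C}. Prime attributes: {A, B, C}.
The left-hand side of every FD is a superkey, so BCNF is satisfied.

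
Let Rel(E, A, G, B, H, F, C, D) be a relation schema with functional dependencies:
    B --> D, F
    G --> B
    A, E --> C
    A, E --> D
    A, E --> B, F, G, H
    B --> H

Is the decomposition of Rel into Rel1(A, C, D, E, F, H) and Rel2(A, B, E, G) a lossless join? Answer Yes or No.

Common attributes: {A, E}; their closure is {A, B, C, D, E, F, G, H}.
Since Rel1 ⊆ {A, B, C, D, E, F, G, H}, the intersection is a superkey of Rel1; the decomposition is lossless.

Yes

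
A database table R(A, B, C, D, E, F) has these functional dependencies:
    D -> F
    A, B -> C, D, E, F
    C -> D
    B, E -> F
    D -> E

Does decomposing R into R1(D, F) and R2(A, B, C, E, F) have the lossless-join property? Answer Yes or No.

R1 ∩ R2 = {F}; its closure under F is {F}.
The closure covers neither R1 nor R2 entirely; the join is not lossless.

No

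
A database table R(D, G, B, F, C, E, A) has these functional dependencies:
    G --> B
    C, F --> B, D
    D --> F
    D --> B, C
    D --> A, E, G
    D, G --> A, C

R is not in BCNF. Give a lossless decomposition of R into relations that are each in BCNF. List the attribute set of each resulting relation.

{A, C, D, E, F, G}; {B, G}

Candidate keys of the original relation: {C, F}, {D}.
{A, B, C, D, E, F, G}: {G} determines {B, G} here but is not a superkey — split on G --> B, giving {B, G} and {A, C, D, E, F, G}.
{B, G} has no BCNF violation.
{A, C, D, E, F, G} has no BCNF violation.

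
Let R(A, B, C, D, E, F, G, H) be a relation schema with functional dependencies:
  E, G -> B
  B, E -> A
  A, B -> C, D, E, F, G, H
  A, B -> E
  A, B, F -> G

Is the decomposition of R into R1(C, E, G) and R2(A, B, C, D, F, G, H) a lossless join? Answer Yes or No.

No

The shared attributes are {C, G} and {C, G}⁺ = {C, G}.
R1 ⊄ {C, G} and R2 ⊄ {C, G}, so the split is lossy.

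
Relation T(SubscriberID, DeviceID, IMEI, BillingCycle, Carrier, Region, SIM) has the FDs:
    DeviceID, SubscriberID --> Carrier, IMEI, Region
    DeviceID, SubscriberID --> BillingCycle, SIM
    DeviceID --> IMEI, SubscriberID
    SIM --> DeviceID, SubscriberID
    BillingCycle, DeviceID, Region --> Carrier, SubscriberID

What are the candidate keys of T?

{DeviceID}, {SIM}

{DeviceID} is a candidate key since {DeviceID}⁺ = {BillingCycle, Carrier, DeviceID, IMEI, Region, SIM, SubscriberID} covers every attribute.
{SIM} is a candidate key since {SIM}⁺ = {BillingCycle, Carrier, DeviceID, IMEI, Region, SIM, SubscriberID} covers every attribute.
Any other superkey properly contains one of these, so there are no further candidate keys.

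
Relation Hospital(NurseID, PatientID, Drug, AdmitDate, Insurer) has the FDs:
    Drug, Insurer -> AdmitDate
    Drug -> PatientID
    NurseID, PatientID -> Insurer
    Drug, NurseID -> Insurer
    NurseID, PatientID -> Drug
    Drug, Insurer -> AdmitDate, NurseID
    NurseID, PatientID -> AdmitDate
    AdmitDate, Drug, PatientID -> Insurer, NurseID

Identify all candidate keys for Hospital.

{AdmitDate, Drug}, {Drug, Insurer}, {Drug, NurseID}, {NurseID, PatientID}

{AdmitDate, Drug}⁺ = {AdmitDate, Drug, Insurer, NurseID, PatientID} — all of the relation — so {AdmitDate, Drug} is a candidate key.
{Drug, Insurer}⁺ = {AdmitDate, Drug, Insurer, NurseID, PatientID} — all of the relation — so {Drug, Insurer} is a candidate key.
{Drug, NurseID}⁺ = {AdmitDate, Drug, Insurer, NurseID, PatientID} — all of the relation — so {Drug, NurseID} is a candidate key.
{NurseID, PatientID}⁺ = {AdmitDate, Drug, Insurer, NurseID, PatientID} — all of the relation — so {NurseID, PatientID} is a candidate key.
No proper subset of any of these is a key, and no other minimal superkey exists.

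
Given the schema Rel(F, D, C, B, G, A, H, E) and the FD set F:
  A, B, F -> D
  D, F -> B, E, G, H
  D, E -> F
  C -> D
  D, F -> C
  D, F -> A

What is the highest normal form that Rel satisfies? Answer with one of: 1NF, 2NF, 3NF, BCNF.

Candidate keys: {A, B, F}, {C, E}, {C, F}, {D, E}, {D, F}. Prime attributes: {A, B, C, D, E, F}.
For C -> D we have {C}⁺ = {C, D}; {C} is not a superkey, so BCNF fails.
But every attribute on its right side ({D}) is prime, and the same holds for every other non-superkey FD, so 3NF still holds.

3NF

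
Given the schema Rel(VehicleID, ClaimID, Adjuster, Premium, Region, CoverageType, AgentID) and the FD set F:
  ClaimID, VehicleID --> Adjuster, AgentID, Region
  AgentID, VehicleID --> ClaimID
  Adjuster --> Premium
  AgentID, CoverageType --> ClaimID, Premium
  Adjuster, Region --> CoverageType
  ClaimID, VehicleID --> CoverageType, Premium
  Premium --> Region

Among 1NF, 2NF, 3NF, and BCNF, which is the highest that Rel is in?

Candidate keys: {AgentID, VehicleID}, {ClaimID, VehicleID}. Prime attributes: {AgentID, ClaimID, VehicleID}.
Adjuster --> Premium breaks BCNF: {Adjuster}⁺ = {Adjuster, CoverageType, Premium, Region}, so {Adjuster} is not a superkey.
Adjuster --> Premium determines the non-prime attribute {Premium} from a non-superkey — 3NF is violated.
No proper subset of a key has a non-prime attribute in its closure, so there is no partial dependency; 2NF holds.

2NF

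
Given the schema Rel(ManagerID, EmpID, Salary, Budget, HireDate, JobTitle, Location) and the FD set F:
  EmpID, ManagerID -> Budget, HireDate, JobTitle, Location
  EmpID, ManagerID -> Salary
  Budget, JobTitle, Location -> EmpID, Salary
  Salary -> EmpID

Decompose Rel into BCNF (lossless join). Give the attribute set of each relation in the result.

Candidate keys of the original relation: {Budget, JobTitle, Location, ManagerID}, {EmpID, ManagerID}, {ManagerID, Salary}.
{Budget, EmpID, HireDate, JobTitle, Location, ManagerID, Salary}: {Budget, JobTitle, Location} determines {Budget, EmpID, JobTitle, Location, Salary} here but is not a superkey — split on Budget, JobTitle, Location -> EmpID, Salary, giving {Budget, EmpID, JobTitle, Location, Salary} and {Budget, HireDate, JobTitle, Location, ManagerID}.
{Budget, EmpID, JobTitle, Location, Salary}: {Salary} determines {EmpID, Salary} here but is not a superkey — split on Salary -> EmpID, giving {EmpID, Salary} and {Budget, JobTitle, Location, Salary}.
{EmpID, Salary}: every determinant is a superkey — BCNF.
{Budget, JobTitle, Location, Salary}: every determinant is a superkey — BCNF.
{Budget, HireDate, JobTitle, Location, ManagerID}: every determinant is a superkey — BCNF.

{Budget, HireDate, JobTitle, Location, ManagerID}; {Budget, JobTitle, Location, Salary}; {EmpID, Salary}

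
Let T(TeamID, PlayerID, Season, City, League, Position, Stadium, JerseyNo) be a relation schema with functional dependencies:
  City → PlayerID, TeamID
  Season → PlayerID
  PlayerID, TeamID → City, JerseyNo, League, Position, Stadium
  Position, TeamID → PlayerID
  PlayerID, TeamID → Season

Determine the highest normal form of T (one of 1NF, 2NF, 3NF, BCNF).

3NF

Candidate keys: {City}, {PlayerID, TeamID}, {Position, TeamID}, {Season, TeamID}. Prime attributes: {City, PlayerID, Position, Season, TeamID}.
For Season → PlayerID we have {Season}⁺ = {PlayerID, Season}; {Season} is not a superkey, so BCNF fails.
But every attribute on its right side ({PlayerID}) is prime, and the same holds for every other non-superkey FD, so 3NF still holds.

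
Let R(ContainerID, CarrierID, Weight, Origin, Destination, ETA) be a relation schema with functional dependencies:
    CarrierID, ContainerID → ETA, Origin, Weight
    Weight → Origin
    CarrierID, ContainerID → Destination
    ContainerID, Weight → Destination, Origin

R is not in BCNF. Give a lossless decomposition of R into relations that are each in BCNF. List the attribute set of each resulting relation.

Candidate key of the original relation: {CarrierID, ContainerID}.
In {CarrierID, ContainerID, Destination, ETA, Origin, Weight}, {Weight} is not a superkey ({Weight}⁺ restricted to this set is {Origin, Weight}), so split on Weight → Origin into {Origin, Weight} and {CarrierID, ContainerID, Destination, ETA, Weight}.
{Origin, Weight}: every determinant is a superkey — BCNF.
In {CarrierID, ContainerID, Destination, ETA, Weight}, {ContainerID, Weight} is not a superkey ({ContainerID, Weight}⁺ restricted to this set is {ContainerID, Destination, Weight}), so split on ContainerID, Weight → Destination into {ContainerID, Destination, Weight} and {CarrierID, ContainerID, ETA, Weight}.
{ContainerID, Destination, Weight}: every determinant is a superkey — BCNF.
{CarrierID, ContainerID, ETA, Weight}: every determinant is a superkey — BCNF.

{CarrierID, ContainerID, ETA, Weight}; {ContainerID, Destination, Weight}; {Origin, Weight}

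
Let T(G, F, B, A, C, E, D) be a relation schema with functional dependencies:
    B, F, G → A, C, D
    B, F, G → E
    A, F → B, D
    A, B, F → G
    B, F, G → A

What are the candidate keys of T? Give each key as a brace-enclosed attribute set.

No FD produces {F}, so it must be in every candidate key.
{A, F}⁺ = {A, B, C, D, E, F, G} — all of the relation — so {A, F} is a candidate key.
{B, F, G}⁺ = {A, B, C, D, E, F, G} — all of the relation — so {B, F, G} is a candidate key.
No proper subset of any of these is a key, and no other minimal superkey exists.

{A, F}, {B, F, G}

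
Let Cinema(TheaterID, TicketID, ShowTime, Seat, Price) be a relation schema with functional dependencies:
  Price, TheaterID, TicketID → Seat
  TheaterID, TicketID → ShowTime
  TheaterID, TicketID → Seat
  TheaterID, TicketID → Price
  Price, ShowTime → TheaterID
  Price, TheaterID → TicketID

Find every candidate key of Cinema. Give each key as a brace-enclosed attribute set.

{Price, ShowTime}, {Price, TheaterID}, {TheaterID, TicketID}

Closure of {Price, ShowTime} is {Price, Seat, ShowTime, TheaterID, TicketID}, the whole schema; {Price, ShowTime} is a candidate key.
Closure of {Price, TheaterID} is {Price, Seat, ShowTime, TheaterID, TicketID}, the whole schema; {Price, TheaterID} is a candidate key.
Closure of {TheaterID, TicketID} is {Price, Seat, ShowTime, TheaterID, TicketID}, the whole schema; {TheaterID, TicketID} is a candidate key.
Any other superkey properly contains one of these, so there are no further candidate keys.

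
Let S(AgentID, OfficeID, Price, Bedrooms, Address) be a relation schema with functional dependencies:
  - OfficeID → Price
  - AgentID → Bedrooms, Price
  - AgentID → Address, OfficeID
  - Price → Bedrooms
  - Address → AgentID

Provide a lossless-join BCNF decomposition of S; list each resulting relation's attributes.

{Address, AgentID, OfficeID}; {Bedrooms, Price}; {OfficeID, Price}

Candidate keys of the original relation: {Address}, {AgentID}.
{Address, AgentID, Bedrooms, OfficeID, Price}: {OfficeID} determines {Bedrooms, OfficeID, Price} here but is not a superkey — split on OfficeID → Bedrooms, Price, giving {Bedrooms, OfficeID, Price} and {Address, AgentID, OfficeID}.
{Bedrooms, OfficeID, Price}: {Price} determines {Bedrooms, Price} here but is not a superkey — split on Price → Bedrooms, giving {Bedrooms, Price} and {OfficeID, Price}.
{Bedrooms, Price} has no BCNF violation.
{OfficeID, Price} has no BCNF violation.
{Address, AgentID, OfficeID} has no BCNF violation.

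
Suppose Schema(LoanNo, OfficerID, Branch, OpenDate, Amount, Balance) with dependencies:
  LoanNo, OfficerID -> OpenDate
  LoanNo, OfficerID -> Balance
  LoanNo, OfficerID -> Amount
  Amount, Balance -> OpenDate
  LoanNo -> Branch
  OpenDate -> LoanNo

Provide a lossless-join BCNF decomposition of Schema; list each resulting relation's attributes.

{Amount, Balance, OfficerID}; {Amount, Balance, OpenDate}; {Branch, LoanNo}; {LoanNo, OpenDate}

Candidate keys of the original relation: {Amount, Balance, OfficerID}, {LoanNo, OfficerID}, {OfficerID, OpenDate}.
{Amount, Balance, Branch, LoanNo, OfficerID, OpenDate}: {Amount, Balance} determines {Amount, Balance, Branch, LoanNo, OpenDate} here but is not a superkey — split on Amount, Balance -> Branch, LoanNo, OpenDate, giving {Amount, Balance, Branch, LoanNo, OpenDate} and {Amount, Balance, OfficerID}.
{Amount, Balance, Branch, LoanNo, OpenDate}: {LoanNo} determines {Branch, LoanNo} here but is not a superkey — split on LoanNo -> Branch, giving {Branch, LoanNo} and {Amount, Balance, LoanNo, OpenDate}.
{Branch, LoanNo} is in BCNF.
{Amount, Balance, LoanNo, OpenDate}: {OpenDate} determines {LoanNo, OpenDate} here but is not a superkey — split on OpenDate -> LoanNo, giving {LoanNo, OpenDate} and {Amount, Balance, OpenDate}.
{LoanNo, OpenDate} is in BCNF.
{Amount, Balance, OpenDate} is in BCNF.
{Amount, Balance, OfficerID} is in BCNF.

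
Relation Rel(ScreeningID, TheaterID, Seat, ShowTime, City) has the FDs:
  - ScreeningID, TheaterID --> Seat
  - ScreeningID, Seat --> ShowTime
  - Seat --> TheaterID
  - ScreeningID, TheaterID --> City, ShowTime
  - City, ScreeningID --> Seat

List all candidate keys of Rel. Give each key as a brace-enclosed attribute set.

{ScreeningID} never appears on the right of any FD, so every key must include it.
{City, ScreeningID}⁺ = {City, ScreeningID, Seat, ShowTime, TheaterID}, which is every attribute, so {City, ScreeningID} is a candidate key.
{ScreeningID, Seat}⁺ = {City, ScreeningID, Seat, ShowTime, TheaterID}, which is every attribute, so {ScreeningID, Seat} is a candidate key.
{ScreeningID, TheaterID}⁺ = {City, ScreeningID, Seat, ShowTime, TheaterID}, which is every attribute, so {ScreeningID, TheaterID} is a candidate key.
These are minimal and exhaustive — every other superkey contains one of them.

{City, ScreeningID}, {ScreeningID, Seat}, {ScreeningID, TheaterID}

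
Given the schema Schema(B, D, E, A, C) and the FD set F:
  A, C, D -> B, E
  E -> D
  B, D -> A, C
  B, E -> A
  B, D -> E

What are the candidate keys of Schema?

Closure of {B, D} is {A, B, C, D, E}, the whole schema; {B, D} is a candidate key.
Closure of {B, E} is {A, B, C, D, E}, the whole schema; {B, E} is a candidate key.
Closure of {A, C, D} is {A, B, C, D, E}, the whole schema; {A, C, D} is a candidate key.
Closure of {A, C, E} is {A, B, C, D, E}, the whole schema; {A, C, E} is a candidate key.
Any other superkey properly contains one of these, so there are no further candidate keys.

{A, C, D}, {A, C, E}, {B, D}, {B, E}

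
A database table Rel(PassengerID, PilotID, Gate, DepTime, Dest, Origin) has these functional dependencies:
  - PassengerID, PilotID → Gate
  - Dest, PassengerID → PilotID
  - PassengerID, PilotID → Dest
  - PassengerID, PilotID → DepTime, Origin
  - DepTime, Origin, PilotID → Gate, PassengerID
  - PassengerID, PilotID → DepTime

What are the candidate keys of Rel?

{Dest, PassengerID}⁺ = {DepTime, Dest, Gate, Origin, PassengerID, PilotID}, which is every attribute, so {Dest, PassengerID} is a candidate key.
{PassengerID, PilotID}⁺ = {DepTime, Dest, Gate, Origin, PassengerID, PilotID}, which is every attribute, so {PassengerID, PilotID} is a candidate key.
{DepTime, Origin, PilotID}⁺ = {DepTime, Dest, Gate, Origin, PassengerID, PilotID}, which is every attribute, so {DepTime, Origin, PilotID} is a candidate key.
These are minimal and exhaustive — every other superkey contains one of them.

{DepTime, Origin, PilotID}, {Dest, PassengerID}, {PassengerID, PilotID}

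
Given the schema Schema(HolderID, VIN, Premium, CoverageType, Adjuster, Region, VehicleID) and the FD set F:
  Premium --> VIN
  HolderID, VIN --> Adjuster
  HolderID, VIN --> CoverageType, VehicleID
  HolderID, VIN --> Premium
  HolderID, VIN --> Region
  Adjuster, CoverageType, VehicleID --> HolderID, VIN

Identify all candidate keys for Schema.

Closure of {HolderID, Premium} is {Adjuster, CoverageType, HolderID, Premium, Region, VIN, VehicleID}, the whole schema; {HolderID, Premium} is a candidate key.
Closure of {HolderID, VIN} is {Adjuster, CoverageType, HolderID, Premium, Region, VIN, VehicleID}, the whole schema; {HolderID, VIN} is a candidate key.
Closure of {Adjuster, CoverageType, VehicleID} is {Adjuster, CoverageType, HolderID, Premium, Region, VIN, VehicleID}, the whole schema; {Adjuster, CoverageType, VehicleID} is a candidate key.
No proper subset of any of these is a key, and no other minimal superkey exists.

{Adjuster, CoverageType, VehicleID}, {HolderID, Premium}, {HolderID, VIN}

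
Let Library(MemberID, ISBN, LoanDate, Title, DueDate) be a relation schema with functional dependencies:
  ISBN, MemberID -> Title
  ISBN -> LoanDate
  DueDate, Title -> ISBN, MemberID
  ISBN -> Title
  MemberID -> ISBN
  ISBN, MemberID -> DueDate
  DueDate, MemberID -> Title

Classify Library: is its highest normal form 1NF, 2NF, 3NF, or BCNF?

1NF

Candidate keys: {DueDate, ISBN}, {DueDate, Title}, {MemberID}. Prime attributes: {DueDate, ISBN, MemberID, Title}.
For ISBN -> LoanDate we have {ISBN}⁺ = {ISBN, LoanDate, Title}; {ISBN} is not a superkey, so BCNF fails.
ISBN -> LoanDate has non-prime {LoanDate} on the right and a non-superkey on the left, so 3NF fails.
Since {ISBN} ⊂ {DueDate, ISBN} and {ISBN}⁺ ⊇ {LoanDate} with {LoanDate} non-prime, there is a partial dependency; 2NF fails.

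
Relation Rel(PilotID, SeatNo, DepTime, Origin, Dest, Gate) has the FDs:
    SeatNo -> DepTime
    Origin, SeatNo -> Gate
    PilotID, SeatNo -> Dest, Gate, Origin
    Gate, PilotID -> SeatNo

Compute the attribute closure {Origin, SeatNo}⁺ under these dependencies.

Start with {Origin, SeatNo}.
SeatNo -> DepTime applies; add {DepTime} → now {DepTime, Origin, SeatNo}.
Origin, SeatNo -> Gate applies; add {Gate} → now {DepTime, Gate, Origin, SeatNo}.
No further FD applies.

{DepTime, Gate, Origin, SeatNo}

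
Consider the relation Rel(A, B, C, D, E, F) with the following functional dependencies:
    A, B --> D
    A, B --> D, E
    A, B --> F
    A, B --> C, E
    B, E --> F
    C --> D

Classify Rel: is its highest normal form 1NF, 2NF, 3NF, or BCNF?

2NF

Candidate key: {A, B}. Prime attributes: {A, B}.
B, E --> F breaks BCNF: {B, E}⁺ = {B, E, F}, so {B, E} is not a superkey.
B, E --> F determines the non-prime attribute {F} from a non-superkey — 3NF is violated.
Checking every proper subset of each key, none determines a non-prime attribute — 2NF is satisfied.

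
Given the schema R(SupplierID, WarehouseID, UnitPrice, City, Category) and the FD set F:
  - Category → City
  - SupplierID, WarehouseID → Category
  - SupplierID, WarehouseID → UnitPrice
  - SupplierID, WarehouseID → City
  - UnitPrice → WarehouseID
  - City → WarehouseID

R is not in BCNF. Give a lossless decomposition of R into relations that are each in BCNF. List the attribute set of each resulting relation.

Candidate keys of the original relation: {Category, SupplierID}, {City, SupplierID}, {SupplierID, UnitPrice}, {SupplierID, WarehouseID}.
Within {Category, City, SupplierID, UnitPrice, WarehouseID}: {Category}⁺ ∩ {Category, City, SupplierID, UnitPrice, WarehouseID} = {Category, City, WarehouseID}, not the whole set, so Category → City, WarehouseID violates BCNF; decompose into {Category, City, WarehouseID} and {Category, SupplierID, UnitPrice}.
Within {Category, City, WarehouseID}: {City}⁺ ∩ {Category, City, WarehouseID} = {City, WarehouseID}, not the whole set, so City → WarehouseID violates BCNF; decompose into {City, WarehouseID} and {Category, City}.
{City, WarehouseID} has no BCNF violation.
{Category, City} has no BCNF violation.
{Category, SupplierID, UnitPrice} has no BCNF violation.

{Category, City}; {Category, SupplierID, UnitPrice}; {City, WarehouseID}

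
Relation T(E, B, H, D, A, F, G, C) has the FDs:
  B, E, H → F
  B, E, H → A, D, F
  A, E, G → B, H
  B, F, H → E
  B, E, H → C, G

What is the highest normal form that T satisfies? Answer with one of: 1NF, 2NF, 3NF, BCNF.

Candidate keys: {A, E, G}, {B, E, H}, {B, F, H}. Prime attributes: {A, B, E, F, G, H}.
The left-hand side of every FD is a superkey, so BCNF is satisfied.

BCNF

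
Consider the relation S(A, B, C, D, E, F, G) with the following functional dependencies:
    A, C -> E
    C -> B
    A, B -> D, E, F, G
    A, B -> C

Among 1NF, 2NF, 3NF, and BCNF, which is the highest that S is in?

Candidate keys: {A, B}, {A, C}. Prime attributes: {A, B, C}.
C -> B: {C}⁺ = {B, C}, which is not all of the attributes, so the left side is not a superkey — BCNF is violated.
Its right-hand attributes {B} are all prime, as are those of every other non-superkey FD — the relation is in 3NF.

3NF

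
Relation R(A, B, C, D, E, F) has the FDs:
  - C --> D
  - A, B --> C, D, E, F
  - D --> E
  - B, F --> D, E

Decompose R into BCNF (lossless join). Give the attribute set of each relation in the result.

{A, B, C, F}; {C, D}; {D, E}

Candidate key of the original relation: {A, B}.
Within {A, B, C, D, E, F}: {C}⁺ ∩ {A, B, C, D, E, F} = {C, D, E}, not the whole set, so C --> D, E violates BCNF; decompose into {C, D, E} and {A, B, C, F}.
Within {C, D, E}: {D}⁺ ∩ {C, D, E} = {D, E}, not the whole set, so D --> E violates BCNF; decompose into {D, E} and {C, D}.
{D, E} is in BCNF.
{C, D} is in BCNF.
{A, B, C, F} is in BCNF.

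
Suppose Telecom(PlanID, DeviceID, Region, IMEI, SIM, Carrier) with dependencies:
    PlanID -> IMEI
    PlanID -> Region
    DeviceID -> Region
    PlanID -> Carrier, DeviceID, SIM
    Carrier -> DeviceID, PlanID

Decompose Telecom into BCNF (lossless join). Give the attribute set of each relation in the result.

{Carrier, DeviceID, IMEI, PlanID, SIM}; {DeviceID, Region}

Candidate keys of the original relation: {Carrier}, {PlanID}.
Within {Carrier, DeviceID, IMEI, PlanID, Region, SIM}: {DeviceID}⁺ ∩ {Carrier, DeviceID, IMEI, PlanID, Region, SIM} = {DeviceID, Region}, not the whole set, so DeviceID -> Region violates BCNF; decompose into {DeviceID, Region} and {Carrier, DeviceID, IMEI, PlanID, SIM}.
{DeviceID, Region}: every determinant is a superkey — BCNF.
{Carrier, DeviceID, IMEI, PlanID, SIM}: every determinant is a superkey — BCNF.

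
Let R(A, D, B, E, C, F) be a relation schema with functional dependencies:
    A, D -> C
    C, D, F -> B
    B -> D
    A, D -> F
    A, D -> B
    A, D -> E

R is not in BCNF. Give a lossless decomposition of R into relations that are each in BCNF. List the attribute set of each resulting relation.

{A, C, D, E, F}; {B, C, F}; {B, D}

Candidate keys of the original relation: {A, B}, {A, D}.
Within {A, B, C, D, E, F}: {C, D, F}⁺ ∩ {A, B, C, D, E, F} = {B, C, D, F}, not the whole set, so C, D, F -> B violates BCNF; decompose into {B, C, D, F} and {A, C, D, E, F}.
Within {B, C, D, F}: {B}⁺ ∩ {B, C, D, F} = {B, D}, not the whole set, so B -> D violates BCNF; decompose into {B, D} and {B, C, F}.
{B, D} has no BCNF violation.
{B, C, F} has no BCNF violation.
{A, C, D, E, F} has no BCNF violation.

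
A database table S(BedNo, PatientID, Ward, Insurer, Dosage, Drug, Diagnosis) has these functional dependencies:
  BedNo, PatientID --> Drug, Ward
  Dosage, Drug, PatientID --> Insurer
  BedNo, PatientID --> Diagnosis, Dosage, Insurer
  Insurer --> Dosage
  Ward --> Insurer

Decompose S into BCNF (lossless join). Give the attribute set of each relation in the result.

{BedNo, Diagnosis, Drug, PatientID, Ward}; {Dosage, Insurer}; {Dosage, Ward}; {Drug, Insurer, PatientID}

Candidate key of the original relation: {BedNo, PatientID}.
{BedNo, Diagnosis, Dosage, Drug, Insurer, PatientID, Ward}: {Dosage, Drug, PatientID} determines {Dosage, Drug, Insurer, PatientID} here but is not a superkey — split on Dosage, Drug, PatientID --> Insurer, giving {Dosage, Drug, Insurer, PatientID} and {BedNo, Diagnosis, Dosage, Drug, PatientID, Ward}.
{Dosage, Drug, Insurer, PatientID}: {Insurer} determines {Dosage, Insurer} here but is not a superkey — split on Insurer --> Dosage, giving {Dosage, Insurer} and {Drug, Insurer, PatientID}.
{Dosage, Insurer}: every determinant is a superkey — BCNF.
{Drug, Insurer, PatientID}: every determinant is a superkey — BCNF.
{BedNo, Diagnosis, Dosage, Drug, PatientID, Ward}: {Ward} determines {Dosage, Ward} here but is not a superkey — split on Ward --> Dosage, giving {Dosage, Ward} and {BedNo, Diagnosis, Drug, PatientID, Ward}.
{Dosage, Ward}: every determinant is a superkey — BCNF.
{BedNo, Diagnosis, Drug, PatientID, Ward}: every determinant is a superkey — BCNF.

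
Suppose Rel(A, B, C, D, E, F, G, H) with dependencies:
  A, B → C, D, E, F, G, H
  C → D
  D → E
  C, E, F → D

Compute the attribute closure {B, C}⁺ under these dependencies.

{B, C, D, E}

Start with {B, C}.
C → D applies; add {D} → now {B, C, D}.
D → E applies; add {E} → now {B, C, D, E}.
No further FD applies.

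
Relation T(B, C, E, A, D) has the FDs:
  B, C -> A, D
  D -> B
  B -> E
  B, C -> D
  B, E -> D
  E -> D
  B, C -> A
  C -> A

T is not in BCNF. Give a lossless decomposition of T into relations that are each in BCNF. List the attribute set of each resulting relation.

{A, C}; {B, D, E}; {C, D}

Candidate keys of the original relation: {B, C}, {C, D}, {C, E}.
In {A, B, C, D, E}, {D} is not a superkey ({D}⁺ restricted to this set is {B, D, E}), so split on D -> B, E into {B, D, E} and {A, C, D}.
{B, D, E} has no BCNF violation.
In {A, C, D}, {C} is not a superkey ({C}⁺ restricted to this set is {A, C}), so split on C -> A into {A, C} and {C, D}.
{A, C} has no BCNF violation.
{C, D} has no BCNF violation.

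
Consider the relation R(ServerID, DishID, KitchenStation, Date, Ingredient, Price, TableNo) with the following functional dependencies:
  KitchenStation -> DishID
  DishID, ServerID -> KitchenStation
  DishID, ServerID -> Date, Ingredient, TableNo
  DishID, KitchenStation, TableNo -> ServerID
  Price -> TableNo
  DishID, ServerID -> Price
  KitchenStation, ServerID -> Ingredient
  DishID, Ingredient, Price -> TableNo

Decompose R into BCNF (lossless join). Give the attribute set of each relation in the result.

{Date, Ingredient, KitchenStation, Price, ServerID}; {DishID, KitchenStation}; {Price, TableNo}

Candidate keys of the original relation: {DishID, ServerID}, {KitchenStation, Price}, {KitchenStation, ServerID}, {KitchenStation, TableNo}.
Within {Date, DishID, Ingredient, KitchenStation, Price, ServerID, TableNo}: {KitchenStation}⁺ ∩ {Date, DishID, Ingredient, KitchenStation, Price, ServerID, TableNo} = {DishID, KitchenStation}, not the whole set, so KitchenStation -> DishID violates BCNF; decompose into {DishID, KitchenStation} and {Date, Ingredient, KitchenStation, Price, ServerID, TableNo}.
{DishID, KitchenStation}: every determinant is a superkey — BCNF.
Within {Date, Ingredient, KitchenStation, Price, ServerID, TableNo}: {Price}⁺ ∩ {Date, Ingredient, KitchenStation, Price, ServerID, TableNo} = {Price, TableNo}, not the whole set, so Price -> TableNo violates BCNF; decompose into {Price, TableNo} and {Date, Ingredient, KitchenStation, Price, ServerID}.
{Price, TableNo}: every determinant is a superkey — BCNF.
{Date, Ingredient, KitchenStation, Price, ServerID}: every determinant is a superkey — BCNF.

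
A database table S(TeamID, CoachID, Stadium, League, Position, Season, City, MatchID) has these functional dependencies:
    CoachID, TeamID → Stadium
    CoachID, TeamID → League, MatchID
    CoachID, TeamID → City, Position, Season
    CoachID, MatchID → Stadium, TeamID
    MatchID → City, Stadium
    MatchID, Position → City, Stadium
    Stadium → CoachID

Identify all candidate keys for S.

{CoachID, TeamID}, {MatchID}, {Stadium, TeamID}

{MatchID} is a candidate key since {MatchID}⁺ = {City, CoachID, League, MatchID, Position, Season, Stadium, TeamID} covers every attribute.
{CoachID, TeamID} is a candidate key since {CoachID, TeamID}⁺ = {City, CoachID, League, MatchID, Position, Season, Stadium, TeamID} covers every attribute.
{Stadium, TeamID} is a candidate key since {Stadium, TeamID}⁺ = {City, CoachID, League, MatchID, Position, Season, Stadium, TeamID} covers every attribute.
No proper subset of any of these is a key, and no other minimal superkey exists.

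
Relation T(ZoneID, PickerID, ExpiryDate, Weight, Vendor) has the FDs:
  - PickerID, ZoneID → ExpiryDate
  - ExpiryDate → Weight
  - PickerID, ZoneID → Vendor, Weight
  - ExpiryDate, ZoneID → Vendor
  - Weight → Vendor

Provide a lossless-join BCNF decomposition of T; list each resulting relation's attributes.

Candidate key of the original relation: {PickerID, ZoneID}.
In {ExpiryDate, PickerID, Vendor, Weight, ZoneID}, {ExpiryDate} is not a superkey ({ExpiryDate}⁺ restricted to this set is {ExpiryDate, Vendor, Weight}), so split on ExpiryDate → Vendor, Weight into {ExpiryDate, Vendor, Weight} and {ExpiryDate, PickerID, ZoneID}.
In {ExpiryDate, Vendor, Weight}, {Weight} is not a superkey ({Weight}⁺ restricted to this set is {Vendor, Weight}), so split on Weight → Vendor into {Vendor, Weight} and {ExpiryDate, Weight}.
{Vendor, Weight} has no BCNF violation.
{ExpiryDate, Weight} has no BCNF violation.
{ExpiryDate, PickerID, ZoneID} has no BCNF violation.

{ExpiryDate, PickerID, ZoneID}; {ExpiryDate, Weight}; {Vendor, Weight}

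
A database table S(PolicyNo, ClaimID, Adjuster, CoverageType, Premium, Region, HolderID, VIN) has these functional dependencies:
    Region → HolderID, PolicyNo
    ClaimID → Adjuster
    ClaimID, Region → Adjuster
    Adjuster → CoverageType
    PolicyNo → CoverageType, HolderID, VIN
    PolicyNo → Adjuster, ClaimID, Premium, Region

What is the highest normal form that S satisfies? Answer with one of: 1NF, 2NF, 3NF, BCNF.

2NF

Candidate keys: {PolicyNo}, {Region}. Prime attributes: {PolicyNo, Region}.
ClaimID → Adjuster breaks BCNF: {ClaimID}⁺ = {Adjuster, ClaimID, CoverageType}, so {ClaimID} is not a superkey.
ClaimID → Adjuster determines the non-prime attribute {Adjuster} from a non-superkey — 3NF is violated.
Every candidate key is a single attribute, so no partial dependency is possible; 2NF holds.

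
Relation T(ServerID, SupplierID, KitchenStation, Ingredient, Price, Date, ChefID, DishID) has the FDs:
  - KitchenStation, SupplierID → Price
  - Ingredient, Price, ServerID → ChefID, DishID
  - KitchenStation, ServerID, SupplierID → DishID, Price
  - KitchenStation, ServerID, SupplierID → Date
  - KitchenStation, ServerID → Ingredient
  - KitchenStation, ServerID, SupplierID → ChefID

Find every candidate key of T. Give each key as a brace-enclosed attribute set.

{KitchenStation, ServerID, SupplierID}

No FD produces {KitchenStation, ServerID, SupplierID}, so they must be in every candidate key.
{KitchenStation, ServerID, SupplierID}⁺ = {ChefID, Date, DishID, Ingredient, KitchenStation, Price, ServerID, SupplierID}, which is every attribute, so {KitchenStation, ServerID, SupplierID} is a candidate key.
Every other attribute set either contains this one or has a smaller closure.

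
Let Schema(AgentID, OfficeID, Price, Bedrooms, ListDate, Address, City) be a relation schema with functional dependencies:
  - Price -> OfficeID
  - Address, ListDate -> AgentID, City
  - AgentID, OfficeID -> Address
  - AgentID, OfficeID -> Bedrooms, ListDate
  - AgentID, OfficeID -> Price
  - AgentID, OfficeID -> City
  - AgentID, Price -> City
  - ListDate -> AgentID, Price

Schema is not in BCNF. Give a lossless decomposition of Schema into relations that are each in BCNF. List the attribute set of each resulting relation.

{Address, AgentID, Bedrooms, City, ListDate, Price}; {OfficeID, Price}

Candidate keys of the original relation: {AgentID, OfficeID}, {AgentID, Price}, {ListDate}.
{Address, AgentID, Bedrooms, City, ListDate, OfficeID, Price}: {Price} determines {OfficeID, Price} here but is not a superkey — split on Price -> OfficeID, giving {OfficeID, Price} and {Address, AgentID, Bedrooms, City, ListDate, Price}.
{OfficeID, Price}: every determinant is a superkey — BCNF.
{Address, AgentID, Bedrooms, City, ListDate, Price}: every determinant is a superkey — BCNF.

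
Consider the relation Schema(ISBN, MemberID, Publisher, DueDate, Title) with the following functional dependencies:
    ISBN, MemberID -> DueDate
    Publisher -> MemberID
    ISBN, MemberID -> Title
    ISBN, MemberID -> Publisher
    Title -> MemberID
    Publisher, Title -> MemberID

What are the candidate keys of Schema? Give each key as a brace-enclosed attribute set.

No FD produces {ISBN}, so it must be in every candidate key.
{ISBN, MemberID}⁺ = {DueDate, ISBN, MemberID, Publisher, Title} — all of the relation — so {ISBN, MemberID} is a candidate key.
{ISBN, Publisher}⁺ = {DueDate, ISBN, MemberID, Publisher, Title} — all of the relation — so {ISBN, Publisher} is a candidate key.
{ISBN, Title}⁺ = {DueDate, ISBN, MemberID, Publisher, Title} — all of the relation — so {ISBN, Title} is a candidate key.
No proper subset of any of these is a key, and no other minimal superkey exists.

{ISBN, MemberID}, {ISBN, Publisher}, {ISBN, Title}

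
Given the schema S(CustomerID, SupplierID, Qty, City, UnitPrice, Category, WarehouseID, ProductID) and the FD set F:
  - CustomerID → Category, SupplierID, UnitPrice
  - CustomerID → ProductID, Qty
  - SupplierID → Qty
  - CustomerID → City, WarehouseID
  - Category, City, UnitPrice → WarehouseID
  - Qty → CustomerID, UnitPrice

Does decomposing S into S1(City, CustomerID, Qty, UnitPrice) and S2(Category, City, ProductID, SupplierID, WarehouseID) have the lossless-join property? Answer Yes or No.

No

S1 ∩ S2 = {City}; its closure under F is {City}.
The closure covers neither S1 nor S2 entirely; the join is not lossless.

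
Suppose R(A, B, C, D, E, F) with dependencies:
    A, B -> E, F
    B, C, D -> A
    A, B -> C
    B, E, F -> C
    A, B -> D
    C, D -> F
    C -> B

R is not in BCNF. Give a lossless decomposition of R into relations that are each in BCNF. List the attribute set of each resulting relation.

Candidate keys of the original relation: {A, B}, {A, C}, {B, D, E, F}, {C, D}.
In {A, B, C, D, E, F}, {B, E, F} is not a superkey ({B, E, F}⁺ restricted to this set is {B, C, E, F}), so split on B, E, F -> C into {B, C, E, F} and {A, B, D, E, F}.
In {B, C, E, F}, {C} is not a superkey ({C}⁺ restricted to this set is {B, C}), so split on C -> B into {B, C} and {C, E, F}.
{B, C} has no BCNF violation.
{C, E, F} has no BCNF violation.
{A, B, D, E, F} has no BCNF violation.

{A, B, D, E, F}; {B, C}; {C, E, F}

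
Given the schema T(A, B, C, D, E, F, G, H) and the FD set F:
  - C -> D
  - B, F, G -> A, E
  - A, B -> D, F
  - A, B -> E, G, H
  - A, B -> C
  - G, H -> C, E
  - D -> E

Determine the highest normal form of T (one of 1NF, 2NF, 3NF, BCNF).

Candidate keys: {A, B}, {B, F, G}. Prime attributes: {A, B, F, G}.
C -> D breaks BCNF: {C}⁺ = {C, D, E}, so {C} is not a superkey.
Because {D} is non-prime and the left side of C -> D is not a superkey, the relation is not in 3NF.
Checking every proper subset of each key, none determines a non-prime attribute — 2NF is satisfied.

2NF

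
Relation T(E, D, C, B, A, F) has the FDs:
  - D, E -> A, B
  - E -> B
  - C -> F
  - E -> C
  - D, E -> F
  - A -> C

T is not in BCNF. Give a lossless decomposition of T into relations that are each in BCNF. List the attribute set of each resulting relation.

Candidate key of the original relation: {D, E}.
{A, B, C, D, E, F}: {E} determines {B, C, E, F} here but is not a superkey — split on E -> B, C, F, giving {B, C, E, F} and {A, D, E}.
{B, C, E, F}: {C} determines {C, F} here but is not a superkey — split on C -> F, giving {C, F} and {B, C, E}.
{C, F} has no BCNF violation.
{B, C, E} has no BCNF violation.
{A, D, E} has no BCNF violation.

{A, D, E}; {B, C, E}; {C, F}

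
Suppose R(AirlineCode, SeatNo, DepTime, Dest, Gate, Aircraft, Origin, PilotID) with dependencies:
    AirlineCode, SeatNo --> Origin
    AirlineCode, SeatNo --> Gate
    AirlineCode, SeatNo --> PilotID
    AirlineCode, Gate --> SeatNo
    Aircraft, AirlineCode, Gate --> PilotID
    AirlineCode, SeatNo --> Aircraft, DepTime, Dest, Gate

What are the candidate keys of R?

No FD produces {AirlineCode}, so it must be in every candidate key.
{AirlineCode, Gate}⁺ = {Aircraft, AirlineCode, DepTime, Dest, Gate, Origin, PilotID, SeatNo}, which is every attribute, so {AirlineCode, Gate} is a candidate key.
{AirlineCode, SeatNo}⁺ = {Aircraft, AirlineCode, DepTime, Dest, Gate, Origin, PilotID, SeatNo}, which is every attribute, so {AirlineCode, SeatNo} is a candidate key.
Any other superkey properly contains one of these, so there are no further candidate keys.

{AirlineCode, Gate}, {AirlineCode, SeatNo}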